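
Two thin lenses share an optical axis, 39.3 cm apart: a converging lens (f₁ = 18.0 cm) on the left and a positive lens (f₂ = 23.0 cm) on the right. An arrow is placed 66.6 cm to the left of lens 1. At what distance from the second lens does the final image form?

Lens 1: 1/d_i1 = 1/f₁ − 1/d_o1 = 1/(18.0) − 1/(66.6) = 0.04054, so d_i1 = 24.67 cm.
The intermediate image is 24.67 cm to the right of lens 1, which is 39.3 − (24.67) = 14.63 cm to the left of lens 2, so d_o2 = +14.63 cm.
Lens 2: 1/d_i2 = 1/f₂ − 1/d_o2 = 1/(23.0) − 1/(14.63) = -0.02487, so d_i2 = -40.2 cm.
The final image is virtual, 40.2 cm to the left of lens 2 (overall magnification ≈ -1.0).

40.2 cm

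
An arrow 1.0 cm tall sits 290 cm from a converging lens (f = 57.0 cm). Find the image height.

0.245 cm

1/d_i = 1/f − 1/d_o = 1/(57.00) − 1/(290) = 0.01410, so d_i = 70.94 cm.
m = −d_i/d_o = -0.2446.
|h_i| = |m|·h_o = 0.2446 × 1.0 = 0.245 cm. The image is real, inverted and reduced, on the far side of the lens.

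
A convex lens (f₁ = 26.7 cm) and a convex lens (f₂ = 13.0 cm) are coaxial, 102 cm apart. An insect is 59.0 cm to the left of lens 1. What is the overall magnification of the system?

m = +0.267

Lens 1: 1/d_i1 = 1/(26.7) − 1/(59.0) = 0.02050, so d_i1 = 48.77 cm; m₁ = −d_i1/d_o1 = -0.8266.
d_o2 = 102 − (48.77) = 53.23 cm.
Lens 2: 1/d_i2 = 1/(13.0) − 1/(53.23) = 0.05814, so d_i2 = 17.20 cm; m₂ = −d_i2/d_o2 = -0.3231.
m = m₁·m₂ = (-0.8266)(-0.3231) = +0.267.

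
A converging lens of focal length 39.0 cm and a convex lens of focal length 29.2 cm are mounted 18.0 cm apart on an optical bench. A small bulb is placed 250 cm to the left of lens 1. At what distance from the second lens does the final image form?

14.3 cm

Lens 1: 1/d_i1 = 1/f₁ − 1/d_o1 = 1/(39.0) − 1/(250) = 0.02164, so d_i1 = 46.21 cm.
The intermediate image is 46.21 cm to the right of lens 1, which lies 28.21 cm to the right of lens 2 — a virtual object — so d_o2 = −28.21 cm.
Lens 2: 1/d_i2 = 1/f₂ − 1/d_o2 = 1/(29.2) − 1/(-28.21) = 0.06969, so d_i2 = 14.3 cm.
The final image is real, 14.3 cm to the right of lens 2 (overall magnification ≈ -0.094).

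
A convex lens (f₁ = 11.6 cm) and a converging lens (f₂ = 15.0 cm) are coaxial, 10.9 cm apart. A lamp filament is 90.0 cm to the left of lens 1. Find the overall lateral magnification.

m = -0.127

Lens 1: 1/d_i1 = 1/(11.6) − 1/(90.0) = 0.07510, so d_i1 = 13.32 cm; m₁ = −d_i1/d_o1 = -0.1480.
d_o2 = 10.9 − (13.32) = -2.420 cm (virtual object).
Lens 2: 1/d_i2 = 1/(15.0) − 1/(-2.420) = 0.4799, so d_i2 = 2.084 cm; m₂ = −d_i2/d_o2 = +0.8611.
m = m₁·m₂ = (-0.1480)(+0.8611) = -0.127.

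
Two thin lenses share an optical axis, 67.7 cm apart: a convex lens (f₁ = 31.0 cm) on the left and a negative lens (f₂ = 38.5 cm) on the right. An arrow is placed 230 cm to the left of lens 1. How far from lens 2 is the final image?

17.4 cm

Lens 1: 1/d_i1 = 1/f₁ − 1/d_o1 = 1/(31.0) − 1/(230) = 0.02791, so d_i1 = 35.83 cm.
The intermediate image is 35.83 cm to the right of lens 1, which is 67.7 − (35.83) = 31.87 cm to the left of lens 2, so d_o2 = +31.87 cm.
Lens 2 is diverging, so f₂ = −38.5 cm.
Lens 2: 1/d_i2 = 1/f₂ − 1/d_o2 = 1/(-38.5) − 1/(31.87) = -0.05735, so d_i2 = -17.4 cm.
The final image is virtual, 17.4 cm to the left of lens 2 (overall magnification ≈ -0.085).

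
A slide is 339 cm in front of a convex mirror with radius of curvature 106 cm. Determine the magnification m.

f = R/2 = 106/2 = 53.00 cm; for a convex mirror, f = -53.00 cm.
1/d_i = 1/f − 1/d_o = 1/(-53.00) − 1/(339) = -0.02182, so d_i = -45.83 cm.
m = −d_i/d_o = −(-45.83)/(339) = +0.135.
The image is virtual, upright and reduced, behind the mirror.

m = +0.135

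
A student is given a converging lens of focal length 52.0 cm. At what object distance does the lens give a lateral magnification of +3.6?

37.6 cm

m = −d_i/d_o ⇒ d_i = −m·d_o.
1/f = 1/d_o + 1/d_i = 1/d_o − 1/(m·d_o) = (1 − 1/m)/d_o, so d_o = f(1 − 1/m) = (52.00)(1 − 1/(+3.6)) = 37.6 cm.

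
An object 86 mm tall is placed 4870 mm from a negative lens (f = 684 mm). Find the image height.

10.6 mm

For a negative lens, f = -684 mm.
1/d_i = 1/f − 1/d_o = 1/(-684.0) − 1/(4870) = -0.001667, so d_i = -599.8 mm.
m = −d_i/d_o = +0.1232.
|h_i| = |m|·h_o = 0.1232 × 86 = 10.6 mm. The image is virtual, upright and reduced, on the same side as the object.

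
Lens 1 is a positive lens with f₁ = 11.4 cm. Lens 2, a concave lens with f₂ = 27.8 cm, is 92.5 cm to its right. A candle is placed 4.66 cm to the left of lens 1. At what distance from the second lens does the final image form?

21.8 cm

Lens 1: 1/d_i1 = 1/f₁ − 1/d_o1 = 1/(11.4) − 1/(4.66) = -0.1269, so d_i1 = -7.882 cm.
The intermediate image is 7.882 cm to the left of lens 1 (virtual), which is 92.5 − (-7.882) = 100.4 cm to the left of lens 2, so d_o2 = +100.4 cm.
Lens 2 is diverging, so f₂ = −27.8 cm.
Lens 2: 1/d_i2 = 1/f₂ − 1/d_o2 = 1/(-27.8) − 1/(100.4) = -0.04593, so d_i2 = -21.8 cm.
The final image is virtual, 21.8 cm to the left of lens 2 (overall magnification ≈ 0.37).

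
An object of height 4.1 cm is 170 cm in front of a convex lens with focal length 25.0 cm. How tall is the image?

0.707 cm

1/d_i = 1/f − 1/d_o = 1/(25.00) − 1/(170) = 0.03412, so d_i = 29.31 cm.
m = −d_i/d_o = -0.1724.
|h_i| = |m|·h_o = 0.1724 × 4.1 = 0.707 cm. The image is real, inverted and reduced, on the far side of the lens.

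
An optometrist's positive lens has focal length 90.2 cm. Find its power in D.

P = +1.11 D

f = 90.2 cm = 0.902 m.
P = 1/f = 1/(0.902 m) = +1.11 D.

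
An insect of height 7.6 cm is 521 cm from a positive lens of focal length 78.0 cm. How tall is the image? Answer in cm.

1/d_i = 1/f − 1/d_o = 1/(78.00) − 1/(521) = 0.01090, so d_i = 91.73 cm.
m = −d_i/d_o = -0.1761.
|h_i| = |m|·h_o = 0.1761 × 7.6 = 1.34 cm. The image is real, inverted and reduced, on the far side of the lens.

1.34 cm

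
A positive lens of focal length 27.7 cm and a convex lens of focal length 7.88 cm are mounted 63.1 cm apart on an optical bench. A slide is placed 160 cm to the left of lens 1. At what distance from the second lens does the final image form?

Lens 1: 1/d_i1 = 1/f₁ − 1/d_o1 = 1/(27.7) − 1/(160) = 0.02985, so d_i1 = 33.50 cm.
The intermediate image is 33.50 cm to the right of lens 1, which is 63.1 − (33.50) = 29.60 cm to the left of lens 2, so d_o2 = +29.60 cm.
Lens 2: 1/d_i2 = 1/f₂ − 1/d_o2 = 1/(7.88) − 1/(29.60) = 0.09312, so d_i2 = 10.7 cm.
The final image is real, 10.7 cm to the right of lens 2 (overall magnification ≈ 0.076).

10.7 cm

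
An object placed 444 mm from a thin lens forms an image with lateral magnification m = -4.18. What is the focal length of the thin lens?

f = 358 mm (converging)

m = −d_i/d_o ⇒ d_i = −m·d_o = −(-4.18)·(444) = 1856 mm.
1/f = 1/d_o + 1/d_i = 1/(444) + 1/(1856) = 0.002791, so f = 358 mm.
Since f is positive, the thin lens is converging.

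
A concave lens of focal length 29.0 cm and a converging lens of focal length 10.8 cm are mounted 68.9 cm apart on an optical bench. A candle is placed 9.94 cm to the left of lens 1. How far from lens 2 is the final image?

12.6 cm

Lens 1 is diverging, so f₁ = −29.0 cm.
Lens 1: 1/d_i1 = 1/f₁ − 1/d_o1 = 1/(-29.0) − 1/(9.94) = -0.1351, so d_i1 = -7.403 cm.
The intermediate image is 7.403 cm to the left of lens 1 (virtual), which is 68.9 − (-7.403) = 76.30 cm to the left of lens 2, so d_o2 = +76.30 cm.
Lens 2: 1/d_i2 = 1/f₂ − 1/d_o2 = 1/(10.8) − 1/(76.30) = 0.07949, so d_i2 = 12.6 cm.
The final image is real, 12.6 cm to the right of lens 2 (overall magnification ≈ -0.12).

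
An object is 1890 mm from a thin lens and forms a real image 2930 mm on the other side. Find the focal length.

Real image ⇒ d_i = +2930 mm.
1/f = 1/d_o + 1/d_i = 1/(1890) + 1/(2930) = 0.0008704, so f = 1150 mm.
Since f is positive, the thin lens is converging.

f = 1150 mm (converging)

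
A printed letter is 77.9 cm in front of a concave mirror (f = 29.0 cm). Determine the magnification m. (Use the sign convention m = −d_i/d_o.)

m = -0.593

1/d_i = 1/f − 1/d_o = 1/(29.00) − 1/(77.9) = 0.02165, so d_i = 46.20 cm.
m = −d_i/d_o = −(46.20)/(77.9) = -0.593.
The image is real, inverted and reduced, in front of the mirror.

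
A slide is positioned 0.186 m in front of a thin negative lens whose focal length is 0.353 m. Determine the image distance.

0.122 m

For a negative lens, f = -0.353 m.
Thin-lens equation: 1/d_i = 1/f − 1/d_o = 1/(-0.3530) − 1/(0.186) = -2.833 − 5.376 = -8.209, so d_i = -0.122 m.
The image is virtual, upright and reduced, on the same side as the object.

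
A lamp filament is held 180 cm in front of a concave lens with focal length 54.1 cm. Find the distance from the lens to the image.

For a concave lens, f = -54.1 cm.
Thin-lens equation: 1/s_i = 1/f − 1/s_o = 1/(-54.10) − 1/(180) = -0.01848 − 0.005556 = -0.02404, so s_i = -41.6 cm.
The image is virtual, upright and reduced, on the same side as the object.

41.6 cm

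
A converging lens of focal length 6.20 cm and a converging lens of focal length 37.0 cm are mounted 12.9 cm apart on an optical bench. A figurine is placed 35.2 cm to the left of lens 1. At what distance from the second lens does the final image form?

6.29 cm

Lens 1: 1/d_i1 = 1/f₁ − 1/d_o1 = 1/(6.20) − 1/(35.2) = 0.1329, so d_i1 = 7.526 cm.
The intermediate image is 7.526 cm to the right of lens 1, which is 12.9 − (7.526) = 5.374 cm to the left of lens 2, so d_o2 = +5.374 cm.
Lens 2: 1/d_i2 = 1/f₂ − 1/d_o2 = 1/(37.0) − 1/(5.374) = -0.1591, so d_i2 = -6.29 cm.
The final image is virtual, 6.29 cm to the left of lens 2 (overall magnification ≈ -0.25).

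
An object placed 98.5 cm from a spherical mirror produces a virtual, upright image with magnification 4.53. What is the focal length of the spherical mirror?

f = 126 cm (concave)

m = −d_i/d_o ⇒ d_i = −m·d_o = −(+4.53)·(98.5) = -446.2 cm.
1/f = 1/d_o + 1/d_i = 1/(98.5) + 1/(-446.2) = 0.007911, so f = 126 cm.
Since f is positive, the spherical mirror is concave.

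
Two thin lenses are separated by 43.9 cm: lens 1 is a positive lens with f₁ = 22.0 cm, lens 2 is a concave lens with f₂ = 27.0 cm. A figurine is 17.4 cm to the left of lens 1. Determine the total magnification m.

Lens 1: 1/d_i1 = 1/(22.0) − 1/(17.4) = -0.01202, so d_i1 = -83.22 cm; m₁ = −d_i1/d_o1 = +4.783.
d_o2 = 43.9 − (-83.22) = 127.1 cm.
f₂ = −27.0 cm (diverging).
Lens 2: 1/d_i2 = 1/(-27.0) − 1/(127.1) = -0.04490, so d_i2 = -22.27 cm; m₂ = −d_i2/d_o2 = +0.1752.
m = m₁·m₂ = (+4.783)(+0.1752) = +0.838.

m = +0.838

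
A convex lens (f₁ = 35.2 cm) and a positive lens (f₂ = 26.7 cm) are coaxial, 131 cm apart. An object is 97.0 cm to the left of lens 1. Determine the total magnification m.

m = +0.310

Lens 1: 1/d_i1 = 1/(35.2) − 1/(97.0) = 0.01810, so d_i1 = 55.25 cm; m₁ = −d_i1/d_o1 = -0.5696.
d_o2 = 131 − (55.25) = 75.75 cm.
Lens 2: 1/d_i2 = 1/(26.7) − 1/(75.75) = 0.02425, so d_i2 = 41.23 cm; m₂ = −d_i2/d_o2 = -0.5443.
m = m₁·m₂ = (-0.5696)(-0.5443) = +0.310.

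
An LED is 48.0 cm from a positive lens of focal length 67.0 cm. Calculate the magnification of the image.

1/d_i = 1/f − 1/d_o = 1/(67.00) − 1/(48.0) = -0.005908, so d_i = -169.3 cm.
m = −d_i/d_o = −(-169.3)/(48.0) = +3.53.
The image is virtual, upright and enlarged, on the same side as the object.

m = +3.53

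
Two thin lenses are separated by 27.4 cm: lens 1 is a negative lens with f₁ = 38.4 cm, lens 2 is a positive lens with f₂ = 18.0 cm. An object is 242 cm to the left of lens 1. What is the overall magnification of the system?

f₁ = −38.4 cm (diverging).
Lens 1: 1/d_i1 = 1/(-38.4) − 1/(242) = -0.03017, so d_i1 = -33.14 cm; m₁ = −d_i1/d_o1 = +0.1369.
d_o2 = 27.4 − (-33.14) = 60.54 cm.
Lens 2: 1/d_i2 = 1/(18.0) − 1/(60.54) = 0.03904, so d_i2 = 25.62 cm; m₂ = −d_i2/d_o2 = -0.4231.
m = m₁·m₂ = (+0.1369)(-0.4231) = -0.0579.

m = -0.0579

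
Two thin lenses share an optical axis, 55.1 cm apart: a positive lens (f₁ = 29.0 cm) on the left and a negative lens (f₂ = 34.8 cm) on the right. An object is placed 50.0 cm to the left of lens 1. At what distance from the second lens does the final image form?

23.3 cm

Lens 1: 1/d_i1 = 1/f₁ − 1/d_o1 = 1/(29.0) − 1/(50.0) = 0.01448, so d_i1 = 69.05 cm.
The intermediate image is 69.05 cm to the right of lens 1, which lies 13.95 cm to the right of lens 2 — a virtual object — so d_o2 = −13.95 cm.
Lens 2 is diverging, so f₂ = −34.8 cm.
Lens 2: 1/d_i2 = 1/f₂ − 1/d_o2 = 1/(-34.8) − 1/(-13.95) = 0.04295, so d_i2 = 23.3 cm.
The final image is real, 23.3 cm to the right of lens 2 (overall magnification ≈ -2.3).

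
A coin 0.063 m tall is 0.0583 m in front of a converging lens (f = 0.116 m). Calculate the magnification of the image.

m = +2.01

1/d_i = 1/f − 1/d_o = 1/(0.1160) − 1/(0.0583) = -8.532, so d_i = -0.1172 m.
m = −d_i/d_o = −(-0.1172)/(0.0583) = +2.01.
The image is virtual, upright and enlarged, on the same side as the object.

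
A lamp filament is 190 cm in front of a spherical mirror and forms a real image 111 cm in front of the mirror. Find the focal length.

Real image ⇒ d_i = +111 cm.
1/f = 1/d_o + 1/d_i = 1/(190) + 1/(111) = 0.01427, so f = 70.1 cm.
Since f is positive, the spherical mirror is concave.

f = 70.1 cm (concave)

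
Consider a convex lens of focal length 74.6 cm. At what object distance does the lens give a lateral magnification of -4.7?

90.5 cm

m = −d_i/d_o ⇒ d_i = −m·d_o.
1/f = 1/d_o + 1/d_i = 1/d_o − 1/(m·d_o) = (1 − 1/m)/d_o, so d_o = f(1 − 1/m) = (74.60)(1 − 1/(-4.7)) = 90.5 cm.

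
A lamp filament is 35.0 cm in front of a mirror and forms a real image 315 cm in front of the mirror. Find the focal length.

f = 31.5 cm (concave)

Real image ⇒ d_i = +315 cm.
1/f = 1/d_o + 1/d_i = 1/(35.0) + 1/(315) = 0.03175, so f = 31.5 cm.
Since f is positive, the mirror is concave.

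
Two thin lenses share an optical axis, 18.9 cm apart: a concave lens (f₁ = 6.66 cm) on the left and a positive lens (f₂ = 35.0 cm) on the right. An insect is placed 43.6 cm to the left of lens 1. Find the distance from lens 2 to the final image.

83.7 cm

Lens 1 is diverging, so f₁ = −6.66 cm.
Lens 1: 1/d_i1 = 1/f₁ − 1/d_o1 = 1/(-6.66) − 1/(43.6) = -0.1731, so d_i1 = -5.777 cm.
The intermediate image is 5.777 cm to the left of lens 1 (virtual), which is 18.9 − (-5.777) = 24.68 cm to the left of lens 2, so d_o2 = +24.68 cm.
Lens 2: 1/d_i2 = 1/f₂ − 1/d_o2 = 1/(35.0) − 1/(24.68) = -0.01195, so d_i2 = -83.7 cm.
The final image is virtual, 83.7 cm to the left of lens 2 (overall magnification ≈ 0.45).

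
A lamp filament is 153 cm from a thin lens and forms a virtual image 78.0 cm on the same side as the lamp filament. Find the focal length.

f = -159 cm (diverging)

Virtual image ⇒ d_i = −78.0 cm.
1/f = 1/d_o + 1/d_i = 1/(153) + 1/(-78.0) = -0.006285, so f = -159 cm.
Since f is negative, the thin lens is diverging.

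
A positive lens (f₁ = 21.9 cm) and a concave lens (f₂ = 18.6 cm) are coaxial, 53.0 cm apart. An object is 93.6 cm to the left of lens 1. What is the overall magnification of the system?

Lens 1: 1/d_i1 = 1/(21.9) − 1/(93.6) = 0.03498, so d_i1 = 28.59 cm; m₁ = −d_i1/d_o1 = -0.3054.
d_o2 = 53.0 − (28.59) = 24.41 cm.
f₂ = −18.6 cm (diverging).
Lens 2: 1/d_i2 = 1/(-18.6) − 1/(24.41) = -0.09473, so d_i2 = -10.56 cm; m₂ = −d_i2/d_o2 = +0.4325.
m = m₁·m₂ = (-0.3054)(+0.4325) = -0.132.

m = -0.132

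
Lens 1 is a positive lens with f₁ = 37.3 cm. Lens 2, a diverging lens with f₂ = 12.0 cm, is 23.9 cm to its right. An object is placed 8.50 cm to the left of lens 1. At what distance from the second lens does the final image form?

8.93 cm

Lens 1: 1/d_i1 = 1/f₁ − 1/d_o1 = 1/(37.3) − 1/(8.50) = -0.09084, so d_i1 = -11.01 cm.
The intermediate image is 11.01 cm to the left of lens 1 (virtual), which is 23.9 − (-11.01) = 34.91 cm to the left of lens 2, so d_o2 = +34.91 cm.
Lens 2 is diverging, so f₂ = −12.0 cm.
Lens 2: 1/d_i2 = 1/f₂ − 1/d_o2 = 1/(-12.0) − 1/(34.91) = -0.1120, so d_i2 = -8.93 cm.
The final image is virtual, 8.93 cm to the left of lens 2 (overall magnification ≈ 0.33).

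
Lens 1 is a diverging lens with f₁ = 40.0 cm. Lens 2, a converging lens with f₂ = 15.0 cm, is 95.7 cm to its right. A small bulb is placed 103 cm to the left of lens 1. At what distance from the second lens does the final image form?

Lens 1 is diverging, so f₁ = −40.0 cm.
Lens 1: 1/d_i1 = 1/f₁ − 1/d_o1 = 1/(-40.0) − 1/(103) = -0.03471, so d_i1 = -28.81 cm.
The intermediate image is 28.81 cm to the left of lens 1 (virtual), which is 95.7 − (-28.81) = 124.5 cm to the left of lens 2, so d_o2 = +124.5 cm.
Lens 2: 1/d_i2 = 1/f₂ − 1/d_o2 = 1/(15.0) − 1/(124.5) = 0.05863, so d_i2 = 17.1 cm.
The final image is real, 17.1 cm to the right of lens 2 (overall magnification ≈ -0.038).

17.1 cm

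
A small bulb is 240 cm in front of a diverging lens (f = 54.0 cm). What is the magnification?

m = +0.184

For a diverging lens, f = -54.0 cm.
1/d_i = 1/f − 1/d_o = 1/(-54.00) − 1/(240) = -0.02269, so d_i = -44.08 cm.
m = −d_i/d_o = −(-44.08)/(240) = +0.184.
The image is virtual, upright and reduced, on the same side as the object.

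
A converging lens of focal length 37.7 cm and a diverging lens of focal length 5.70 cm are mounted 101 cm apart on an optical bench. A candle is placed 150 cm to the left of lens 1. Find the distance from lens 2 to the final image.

Lens 1: 1/d_i1 = 1/f₁ − 1/d_o1 = 1/(37.7) − 1/(150) = 0.01986, so d_i1 = 50.36 cm.
The intermediate image is 50.36 cm to the right of lens 1, which is 101 − (50.36) = 50.64 cm to the left of lens 2, so d_o2 = +50.64 cm.
Lens 2 is diverging, so f₂ = −5.70 cm.
Lens 2: 1/d_i2 = 1/f₂ − 1/d_o2 = 1/(-5.70) − 1/(50.64) = -0.1952, so d_i2 = -5.12 cm.
The final image is virtual, 5.12 cm to the left of lens 2 (overall magnification ≈ -0.034).

5.12 cm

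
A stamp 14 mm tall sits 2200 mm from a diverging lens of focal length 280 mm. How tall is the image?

For a diverging lens, f = -280 mm.
1/d_i = 1/f − 1/d_o = 1/(-280.0) − 1/(2200) = -0.004026, so d_i = -248.4 mm.
m = −d_i/d_o = +0.1129.
|h_i| = |m|·h_o = 0.1129 × 14 = 1.58 mm. The image is virtual, upright and reduced, on the same side as the object.

1.58 mm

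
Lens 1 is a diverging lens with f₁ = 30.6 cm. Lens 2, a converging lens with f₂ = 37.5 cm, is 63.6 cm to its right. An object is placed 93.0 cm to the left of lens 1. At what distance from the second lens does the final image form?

Lens 1 is diverging, so f₁ = −30.6 cm.
Lens 1: 1/d_i1 = 1/f₁ − 1/d_o1 = 1/(-30.6) − 1/(93.0) = -0.04343, so d_i1 = -23.02 cm.
The intermediate image is 23.02 cm to the left of lens 1 (virtual), which is 63.6 − (-23.02) = 86.62 cm to the left of lens 2, so d_o2 = +86.62 cm.
Lens 2: 1/d_i2 = 1/f₂ − 1/d_o2 = 1/(37.5) − 1/(86.62) = 0.01512, so d_i2 = 66.1 cm.
The final image is real, 66.1 cm to the right of lens 2 (overall magnification ≈ -0.19).

66.1 cm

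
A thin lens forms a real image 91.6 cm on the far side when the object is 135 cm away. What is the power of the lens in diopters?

P = +1.83 D

d_i = +91.6 cm.
1/f = 1/d_o + 1/d_i = 1/(135) + 1/(91.6) = 0.01832 cm⁻¹.
f = 54.57 cm = 0.5457 m, so P = 1/f = +1.83 D.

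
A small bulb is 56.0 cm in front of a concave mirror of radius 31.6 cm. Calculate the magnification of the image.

m = -0.393

f = R/2 = 31.6/2 = 15.80 cm.
1/d_i = 1/f − 1/d_o = 1/(15.80) − 1/(56.0) = 0.04543, so d_i = 22.01 cm.
m = −d_i/d_o = −(22.01)/(56.0) = -0.393.
The image is real, inverted and reduced, in front of the mirror.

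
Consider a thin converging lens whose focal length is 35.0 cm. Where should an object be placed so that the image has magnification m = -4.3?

43.1 cm

m = −d_i/d_o ⇒ d_i = −m·d_o.
1/f = 1/d_o + 1/d_i = 1/d_o − 1/(m·d_o) = (1 − 1/m)/d_o, so d_o = f(1 − 1/m) = (35.00)(1 − 1/(-4.3)) = 43.1 cm.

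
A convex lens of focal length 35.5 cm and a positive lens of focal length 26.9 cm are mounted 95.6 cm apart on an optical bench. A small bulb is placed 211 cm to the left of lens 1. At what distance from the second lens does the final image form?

54.7 cm

Lens 1: 1/d_i1 = 1/f₁ − 1/d_o1 = 1/(35.5) − 1/(211) = 0.02343, so d_i1 = 42.68 cm.
The intermediate image is 42.68 cm to the right of lens 1, which is 95.6 − (42.68) = 52.92 cm to the left of lens 2, so d_o2 = +52.92 cm.
Lens 2: 1/d_i2 = 1/f₂ − 1/d_o2 = 1/(26.9) − 1/(52.92) = 0.01828, so d_i2 = 54.7 cm.
The final image is real, 54.7 cm to the right of lens 2 (overall magnification ≈ 0.21).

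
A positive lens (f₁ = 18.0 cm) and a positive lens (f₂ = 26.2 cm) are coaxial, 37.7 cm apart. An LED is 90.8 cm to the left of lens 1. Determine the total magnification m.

m = -0.592

Lens 1: 1/d_i1 = 1/(18.0) − 1/(90.8) = 0.04454, so d_i1 = 22.45 cm; m₁ = −d_i1/d_o1 = -0.2472.
d_o2 = 37.7 − (22.45) = 15.25 cm.
Lens 2: 1/d_i2 = 1/(26.2) − 1/(15.25) = -0.02741, so d_i2 = -36.49 cm; m₂ = −d_i2/d_o2 = +2.393.
m = m₁·m₂ = (-0.2472)(+2.393) = -0.592.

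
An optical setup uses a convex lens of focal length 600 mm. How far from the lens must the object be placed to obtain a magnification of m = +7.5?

m = −d_i/d_o ⇒ d_i = −m·d_o.
1/f = 1/d_o + 1/d_i = 1/d_o − 1/(m·d_o) = (1 − 1/m)/d_o, so d_o = f(1 − 1/m) = (600.0)(1 − 1/(+7.5)) = 520 mm.

520 mm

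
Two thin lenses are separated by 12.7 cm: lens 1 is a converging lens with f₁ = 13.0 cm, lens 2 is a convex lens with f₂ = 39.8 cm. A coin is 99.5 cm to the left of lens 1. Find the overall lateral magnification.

Lens 1: 1/d_i1 = 1/(13.0) − 1/(99.5) = 0.06687, so d_i1 = 14.95 cm; m₁ = −d_i1/d_o1 = -0.1503.
d_o2 = 12.7 − (14.95) = -2.250 cm (virtual object).
Lens 2: 1/d_i2 = 1/(39.8) − 1/(-2.250) = 0.4696, so d_i2 = 2.130 cm; m₂ = −d_i2/d_o2 = +0.9465.
m = m₁·m₂ = (-0.1503)(+0.9465) = -0.142.

m = -0.142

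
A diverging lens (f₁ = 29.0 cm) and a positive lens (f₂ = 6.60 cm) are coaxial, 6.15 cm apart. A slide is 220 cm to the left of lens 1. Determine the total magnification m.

m = -0.0305

f₁ = −29.0 cm (diverging).
Lens 1: 1/d_i1 = 1/(-29.0) − 1/(220) = -0.03903, so d_i1 = -25.62 cm; m₁ = −d_i1/d_o1 = +0.1165.
d_o2 = 6.15 − (-25.62) = 31.77 cm.
Lens 2: 1/d_i2 = 1/(6.60) − 1/(31.77) = 0.1200, so d_i2 = 8.331 cm; m₂ = −d_i2/d_o2 = -0.2622.
m = m₁·m₂ = (+0.1165)(-0.2622) = -0.0305.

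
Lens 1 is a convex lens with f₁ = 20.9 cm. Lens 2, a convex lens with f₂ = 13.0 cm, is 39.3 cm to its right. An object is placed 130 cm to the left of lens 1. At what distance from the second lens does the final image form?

Lens 1: 1/d_i1 = 1/f₁ − 1/d_o1 = 1/(20.9) − 1/(130) = 0.04015, so d_i1 = 24.90 cm.
The intermediate image is 24.90 cm to the right of lens 1, which is 39.3 − (24.90) = 14.40 cm to the left of lens 2, so d_o2 = +14.40 cm.
Lens 2: 1/d_i2 = 1/f₂ − 1/d_o2 = 1/(13.0) − 1/(14.40) = 0.007479, so d_i2 = 134 cm.
The final image is real, 134 cm to the right of lens 2 (overall magnification ≈ 1.8).

134 cm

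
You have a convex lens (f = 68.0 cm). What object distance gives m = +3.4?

m = −d_i/d_o ⇒ d_i = −m·d_o.
1/f = 1/d_o + 1/d_i = 1/d_o − 1/(m·d_o) = (1 − 1/m)/d_o, so d_o = f(1 − 1/m) = (68.00)(1 − 1/(+3.4)) = 48.0 cm.

48.0 cm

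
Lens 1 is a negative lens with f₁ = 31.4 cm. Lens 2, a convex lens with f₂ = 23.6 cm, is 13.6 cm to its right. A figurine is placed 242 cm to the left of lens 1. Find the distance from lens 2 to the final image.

54.9 cm

Lens 1 is diverging, so f₁ = −31.4 cm.
Lens 1: 1/d_i1 = 1/f₁ − 1/d_o1 = 1/(-31.4) − 1/(242) = -0.03598, so d_i1 = -27.79 cm.
The intermediate image is 27.79 cm to the left of lens 1 (virtual), which is 13.6 − (-27.79) = 41.39 cm to the left of lens 2, so d_o2 = +41.39 cm.
Lens 2: 1/d_i2 = 1/f₂ − 1/d_o2 = 1/(23.6) − 1/(41.39) = 0.01821, so d_i2 = 54.9 cm.
The final image is real, 54.9 cm to the right of lens 2 (overall magnification ≈ -0.15).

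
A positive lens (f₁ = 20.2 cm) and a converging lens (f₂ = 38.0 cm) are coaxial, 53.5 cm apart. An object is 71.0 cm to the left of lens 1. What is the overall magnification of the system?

m = -1.19

Lens 1: 1/d_i1 = 1/(20.2) − 1/(71.0) = 0.03542, so d_i1 = 28.23 cm; m₁ = −d_i1/d_o1 = -0.3976.
d_o2 = 53.5 − (28.23) = 25.27 cm.
Lens 2: 1/d_i2 = 1/(38.0) − 1/(25.27) = -0.01326, so d_i2 = -75.43 cm; m₂ = −d_i2/d_o2 = +2.985.
m = m₁·m₂ = (-0.3976)(+2.985) = -1.19.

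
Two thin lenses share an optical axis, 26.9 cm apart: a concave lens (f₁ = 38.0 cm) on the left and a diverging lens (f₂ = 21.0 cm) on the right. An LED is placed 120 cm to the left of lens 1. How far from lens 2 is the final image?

15.3 cm

Lens 1 is diverging, so f₁ = −38.0 cm.
Lens 1: 1/d_i1 = 1/f₁ − 1/d_o1 = 1/(-38.0) − 1/(120) = -0.03465, so d_i1 = -28.86 cm.
The intermediate image is 28.86 cm to the left of lens 1 (virtual), which is 26.9 − (-28.86) = 55.76 cm to the left of lens 2, so d_o2 = +55.76 cm.
Lens 2 is diverging, so f₂ = −21.0 cm.
Lens 2: 1/d_i2 = 1/f₂ − 1/d_o2 = 1/(-21.0) − 1/(55.76) = -0.06555, so d_i2 = -15.3 cm.
The final image is virtual, 15.3 cm to the left of lens 2 (overall magnification ≈ 0.066).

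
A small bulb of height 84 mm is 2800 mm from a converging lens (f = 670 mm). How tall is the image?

1/d_i = 1/f − 1/d_o = 1/(670.0) − 1/(2800) = 0.001135, so d_i = 880.8 mm.
m = −d_i/d_o = -0.3146.
|h_i| = |m|·h_o = 0.3146 × 84 = 26.4 mm. The image is real, inverted and reduced, on the far side of the lens.

26.4 mm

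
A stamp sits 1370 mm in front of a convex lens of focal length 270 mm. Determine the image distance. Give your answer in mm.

336 mm

Lens equation: 1/d_i = 1/f − 1/d_o = 1/(270.0) − 1/(1370) = 0.003704 − 0.0007299 = 0.002974, so d_i = 336 mm.
The image is real, inverted and reduced, on the far side of the lens.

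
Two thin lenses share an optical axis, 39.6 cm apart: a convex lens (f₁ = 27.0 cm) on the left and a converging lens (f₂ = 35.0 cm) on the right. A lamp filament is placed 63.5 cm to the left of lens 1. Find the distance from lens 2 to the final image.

Lens 1: 1/d_i1 = 1/f₁ − 1/d_o1 = 1/(27.0) − 1/(63.5) = 0.02129, so d_i1 = 46.97 cm.
The intermediate image is 46.97 cm to the right of lens 1, which lies 7.370 cm to the right of lens 2 — a virtual object — so d_o2 = −7.370 cm.
Lens 2: 1/d_i2 = 1/f₂ − 1/d_o2 = 1/(35.0) − 1/(-7.370) = 0.1643, so d_i2 = 6.09 cm.
The final image is real, 6.09 cm to the right of lens 2 (overall magnification ≈ -0.61).

6.09 cm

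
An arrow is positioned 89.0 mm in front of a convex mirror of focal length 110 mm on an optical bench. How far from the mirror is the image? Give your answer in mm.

49.2 mm

For a convex mirror, f = -110 mm.
Mirror equation: 1/v = 1/f − 1/u = 1/(-110.0) − 1/(89.0) = -0.009091 − 0.01124 = -0.02033, so v = -49.2 mm.
The image is virtual, upright and reduced, behind the mirror.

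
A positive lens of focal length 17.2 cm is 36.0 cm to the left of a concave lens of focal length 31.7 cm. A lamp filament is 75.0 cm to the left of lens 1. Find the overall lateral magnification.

m = -0.208

Lens 1: 1/d_i1 = 1/(17.2) − 1/(75.0) = 0.04481, so d_i1 = 22.32 cm; m₁ = −d_i1/d_o1 = -0.2976.
d_o2 = 36.0 − (22.32) = 13.68 cm.
f₂ = −31.7 cm (diverging).
Lens 2: 1/d_i2 = 1/(-31.7) − 1/(13.68) = -0.1046, so d_i2 = -9.556 cm; m₂ = −d_i2/d_o2 = +0.6985.
m = m₁·m₂ = (-0.2976)(+0.6985) = -0.208.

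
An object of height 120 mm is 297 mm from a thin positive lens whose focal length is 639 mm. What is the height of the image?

1/d_i = 1/f − 1/d_o = 1/(639.0) − 1/(297) = -0.001802, so d_i = -554.9 mm.
m = −d_i/d_o = +1.868.
|h_i| = |m|·h_o = 1.868 × 120 = 224 mm. The image is virtual, upright and enlarged, on the same side as the object.

224 mm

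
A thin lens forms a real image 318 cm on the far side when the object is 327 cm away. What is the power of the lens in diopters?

d_i = +318 cm.
1/f = 1/d_o + 1/d_i = 1/(327) + 1/(318) = 0.006203 cm⁻¹.
f = 161.2 cm = 1.612 m, so P = 1/f = +0.620 D.

P = +0.620 D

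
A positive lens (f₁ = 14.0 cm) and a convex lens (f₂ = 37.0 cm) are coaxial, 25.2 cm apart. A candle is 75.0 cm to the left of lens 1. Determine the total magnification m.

Lens 1: 1/d_i1 = 1/(14.0) − 1/(75.0) = 0.05810, so d_i1 = 17.21 cm; m₁ = −d_i1/d_o1 = -0.2295.
d_o2 = 25.2 − (17.21) = 7.990 cm.
Lens 2: 1/d_i2 = 1/(37.0) − 1/(7.990) = -0.09813, so d_i2 = -10.19 cm; m₂ = −d_i2/d_o2 = +1.275.
m = m₁·m₂ = (-0.2295)(+1.275) = -0.293.

m = -0.293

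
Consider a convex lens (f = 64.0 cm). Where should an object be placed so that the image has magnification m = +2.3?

m = −d_i/d_o ⇒ d_i = −m·d_o.
1/f = 1/d_o + 1/d_i = 1/d_o − 1/(m·d_o) = (1 − 1/m)/d_o, so d_o = f(1 − 1/m) = (64.00)(1 − 1/(+2.3)) = 36.2 cm.

36.2 cm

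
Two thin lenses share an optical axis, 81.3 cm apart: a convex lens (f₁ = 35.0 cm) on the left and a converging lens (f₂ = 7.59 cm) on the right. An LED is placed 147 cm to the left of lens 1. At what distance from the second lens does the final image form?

9.66 cm

Lens 1: 1/d_i1 = 1/f₁ − 1/d_o1 = 1/(35.0) − 1/(147) = 0.02177, so d_i1 = 45.94 cm.
The intermediate image is 45.94 cm to the right of lens 1, which is 81.3 − (45.94) = 35.36 cm to the left of lens 2, so d_o2 = +35.36 cm.
Lens 2: 1/d_i2 = 1/f₂ − 1/d_o2 = 1/(7.59) − 1/(35.36) = 0.1035, so d_i2 = 9.66 cm.
The final image is real, 9.66 cm to the right of lens 2 (overall magnification ≈ 0.085).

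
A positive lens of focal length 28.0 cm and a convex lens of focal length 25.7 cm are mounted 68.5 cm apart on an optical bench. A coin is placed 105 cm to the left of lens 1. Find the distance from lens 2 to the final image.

169 cm

Lens 1: 1/d_i1 = 1/f₁ − 1/d_o1 = 1/(28.0) − 1/(105) = 0.02619, so d_i1 = 38.18 cm.
The intermediate image is 38.18 cm to the right of lens 1, which is 68.5 − (38.18) = 30.32 cm to the left of lens 2, so d_o2 = +30.32 cm.
Lens 2: 1/d_i2 = 1/f₂ − 1/d_o2 = 1/(25.7) − 1/(30.32) = 0.005929, so d_i2 = 169 cm.
The final image is real, 169 cm to the right of lens 2 (overall magnification ≈ 2.0).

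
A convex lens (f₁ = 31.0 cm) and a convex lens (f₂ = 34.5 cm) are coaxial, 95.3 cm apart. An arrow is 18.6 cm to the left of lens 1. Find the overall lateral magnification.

m = -0.804

Lens 1: 1/d_i1 = 1/(31.0) − 1/(18.6) = -0.02151, so d_i1 = -46.50 cm; m₁ = −d_i1/d_o1 = +2.500.
d_o2 = 95.3 − (-46.50) = 141.8 cm.
Lens 2: 1/d_i2 = 1/(34.5) − 1/(141.8) = 0.02193, so d_i2 = 45.59 cm; m₂ = −d_i2/d_o2 = -0.3215.
m = m₁·m₂ = (+2.500)(-0.3215) = -0.804.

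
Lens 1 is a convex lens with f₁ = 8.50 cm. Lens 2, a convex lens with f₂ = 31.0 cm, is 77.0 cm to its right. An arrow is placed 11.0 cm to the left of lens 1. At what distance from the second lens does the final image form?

Lens 1: 1/d_i1 = 1/f₁ − 1/d_o1 = 1/(8.50) − 1/(11.0) = 0.02674, so d_i1 = 37.40 cm.
The intermediate image is 37.40 cm to the right of lens 1, which is 77.0 − (37.40) = 39.60 cm to the left of lens 2, so d_o2 = +39.60 cm.
Lens 2: 1/d_i2 = 1/f₂ − 1/d_o2 = 1/(31.0) − 1/(39.60) = 0.007006, so d_i2 = 143 cm.
The final image is real, 143 cm to the right of lens 2 (overall magnification ≈ 12).

143 cm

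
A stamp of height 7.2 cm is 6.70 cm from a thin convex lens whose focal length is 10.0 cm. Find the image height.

1/d_i = 1/f − 1/d_o = 1/(10.00) − 1/(6.70) = -0.04925, so d_i = -20.30 cm.
m = −d_i/d_o = +3.030.
|h_i| = |m|·h_o = 3.030 × 7.2 = 21.8 cm. The image is virtual, upright and enlarged, on the same side as the object.

21.8 cm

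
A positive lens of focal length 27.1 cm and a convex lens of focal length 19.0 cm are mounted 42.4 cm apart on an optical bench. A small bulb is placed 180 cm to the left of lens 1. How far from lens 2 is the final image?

Lens 1: 1/d_i1 = 1/f₁ − 1/d_o1 = 1/(27.1) − 1/(180) = 0.03134, so d_i1 = 31.90 cm.
The intermediate image is 31.90 cm to the right of lens 1, which is 42.4 − (31.90) = 10.50 cm to the left of lens 2, so d_o2 = +10.50 cm.
Lens 2: 1/d_i2 = 1/f₂ − 1/d_o2 = 1/(19.0) − 1/(10.50) = -0.04261, so d_i2 = -23.5 cm.
The final image is virtual, 23.5 cm to the left of lens 2 (overall magnification ≈ -0.40).

23.5 cm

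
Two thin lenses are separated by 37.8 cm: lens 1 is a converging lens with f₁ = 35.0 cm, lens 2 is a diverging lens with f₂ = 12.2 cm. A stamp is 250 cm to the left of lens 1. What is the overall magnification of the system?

Lens 1: 1/d_i1 = 1/(35.0) − 1/(250) = 0.02457, so d_i1 = 40.70 cm; m₁ = −d_i1/d_o1 = -0.1628.
d_o2 = 37.8 − (40.70) = -2.900 cm (virtual object).
f₂ = −12.2 cm (diverging).
Lens 2: 1/d_i2 = 1/(-12.2) − 1/(-2.900) = 0.2629, so d_i2 = 3.804 cm; m₂ = −d_i2/d_o2 = +1.312.
m = m₁·m₂ = (-0.1628)(+1.312) = -0.214.

m = -0.214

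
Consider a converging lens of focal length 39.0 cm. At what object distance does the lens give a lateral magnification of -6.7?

m = −d_i/d_o ⇒ d_i = −m·d_o.
1/f = 1/d_o + 1/d_i = 1/d_o − 1/(m·d_o) = (1 − 1/m)/d_o, so d_o = f(1 − 1/m) = (39.00)(1 − 1/(-6.7)) = 44.8 cm.

44.8 cm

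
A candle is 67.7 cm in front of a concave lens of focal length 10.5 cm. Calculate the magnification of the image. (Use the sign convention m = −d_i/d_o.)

m = +0.134

For a concave lens, f = -10.5 cm.
1/d_i = 1/f − 1/d_o = 1/(-10.50) − 1/(67.7) = -0.1100, so d_i = -9.090 cm.
m = −d_i/d_o = −(-9.090)/(67.7) = +0.134.
The image is virtual, upright and reduced, on the same side as the object.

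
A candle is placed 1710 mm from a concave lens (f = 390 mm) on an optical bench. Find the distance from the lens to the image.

For a concave lens, f = -390 mm.
Lens equation: 1/s_i = 1/f − 1/s_o = 1/(-390.0) − 1/(1710) = -0.002564 − 0.0005848 = -0.003149, so s_i = -318 mm.
The image is virtual, upright and reduced, on the same side as the object.

318 mm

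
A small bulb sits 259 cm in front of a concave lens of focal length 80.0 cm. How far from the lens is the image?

For a concave lens, f = -80.0 cm.
Thin-lens equation: 1/s_i = 1/f − 1/s_o = 1/(-80.00) − 1/(259) = -0.01250 − 0.003861 = -0.01636, so s_i = -61.1 cm.
The image is virtual, upright and reduced, on the same side as the object.

61.1 cm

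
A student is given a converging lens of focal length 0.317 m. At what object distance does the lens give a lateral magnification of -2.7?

m = −d_i/d_o ⇒ d_i = −m·d_o.
1/f = 1/d_o + 1/d_i = 1/d_o − 1/(m·d_o) = (1 − 1/m)/d_o, so d_o = f(1 − 1/m) = (0.3170)(1 − 1/(-2.7)) = 0.434 m.

0.434 m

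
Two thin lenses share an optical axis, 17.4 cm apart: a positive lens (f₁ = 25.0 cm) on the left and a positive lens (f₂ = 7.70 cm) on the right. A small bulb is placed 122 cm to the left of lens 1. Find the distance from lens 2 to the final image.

4.97 cm

Lens 1: 1/d_i1 = 1/f₁ − 1/d_o1 = 1/(25.0) − 1/(122) = 0.03180, so d_i1 = 31.44 cm.
The intermediate image is 31.44 cm to the right of lens 1, which lies 14.04 cm to the right of lens 2 — a virtual object — so d_o2 = −14.04 cm.
Lens 2: 1/d_i2 = 1/f₂ − 1/d_o2 = 1/(7.70) − 1/(-14.04) = 0.2011, so d_i2 = 4.97 cm.
The final image is real, 4.97 cm to the right of lens 2 (overall magnification ≈ -0.091).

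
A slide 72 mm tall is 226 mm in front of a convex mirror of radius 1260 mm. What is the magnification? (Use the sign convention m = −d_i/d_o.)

m = +0.736

f = R/2 = 1260/2 = 630.0 mm; for a convex mirror, f = -630.0 mm.
1/d_i = 1/f − 1/d_o = 1/(-630.0) − 1/(226) = -0.006012, so d_i = -166.3 mm.
m = −d_i/d_o = −(-166.3)/(226) = +0.736.
The image is virtual, upright and reduced, behind the mirror.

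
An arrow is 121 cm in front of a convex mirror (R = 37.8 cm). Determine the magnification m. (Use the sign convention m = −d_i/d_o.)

f = R/2 = 37.8/2 = 18.90 cm; for a convex mirror, f = -18.90 cm.
1/d_i = 1/f − 1/d_o = 1/(-18.90) − 1/(121) = -0.06117, so d_i = -16.35 cm.
m = −d_i/d_o = −(-16.35)/(121) = +0.135.
The image is virtual, upright and reduced, behind the mirror.

m = +0.135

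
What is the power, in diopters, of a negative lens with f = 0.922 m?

For a negative lens, f = −0.922 m.
P = 1/f = 1/(-0.922 m) = -1.08 D.

P = -1.08 D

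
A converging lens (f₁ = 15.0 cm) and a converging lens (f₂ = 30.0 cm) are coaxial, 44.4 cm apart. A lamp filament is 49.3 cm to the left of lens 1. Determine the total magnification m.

m = -1.83

Lens 1: 1/d_i1 = 1/(15.0) − 1/(49.3) = 0.04638, so d_i1 = 21.56 cm; m₁ = −d_i1/d_o1 = -0.4373.
d_o2 = 44.4 − (21.56) = 22.84 cm.
Lens 2: 1/d_i2 = 1/(30.0) − 1/(22.84) = -0.01045, so d_i2 = -95.70 cm; m₂ = −d_i2/d_o2 = +4.190.
m = m₁·m₂ = (-0.4373)(+4.190) = -1.83.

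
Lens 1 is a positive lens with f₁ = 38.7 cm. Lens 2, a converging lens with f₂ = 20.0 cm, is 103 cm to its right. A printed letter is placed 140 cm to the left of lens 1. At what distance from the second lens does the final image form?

Lens 1: 1/d_i1 = 1/f₁ − 1/d_o1 = 1/(38.7) − 1/(140) = 0.01870, so d_i1 = 53.48 cm.
The intermediate image is 53.48 cm to the right of lens 1, which is 103 − (53.48) = 49.52 cm to the left of lens 2, so d_o2 = +49.52 cm.
Lens 2: 1/d_i2 = 1/f₂ − 1/d_o2 = 1/(20.0) − 1/(49.52) = 0.02981, so d_i2 = 33.6 cm.
The final image is real, 33.6 cm to the right of lens 2 (overall magnification ≈ 0.26).

33.6 cm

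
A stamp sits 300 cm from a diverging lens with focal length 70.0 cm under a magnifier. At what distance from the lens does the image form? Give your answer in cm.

56.8 cm

For a diverging lens, f = -70.0 cm.
Thin-lens equation: 1/s_i = 1/f − 1/s_o = 1/(-70.00) − 1/(300) = -0.01429 − 0.003333 = -0.01762, so s_i = -56.8 cm.
The image is virtual, upright and reduced, on the same side as the object.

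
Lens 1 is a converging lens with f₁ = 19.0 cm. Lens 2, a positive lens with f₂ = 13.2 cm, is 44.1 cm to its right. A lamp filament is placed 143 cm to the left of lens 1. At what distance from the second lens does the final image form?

Lens 1: 1/d_i1 = 1/f₁ − 1/d_o1 = 1/(19.0) − 1/(143) = 0.04564, so d_i1 = 21.91 cm.
The intermediate image is 21.91 cm to the right of lens 1, which is 44.1 − (21.91) = 22.19 cm to the left of lens 2, so d_o2 = +22.19 cm.
Lens 2: 1/d_i2 = 1/f₂ − 1/d_o2 = 1/(13.2) − 1/(22.19) = 0.03069, so d_i2 = 32.6 cm.
The final image is real, 32.6 cm to the right of lens 2 (overall magnification ≈ 0.23).

32.6 cm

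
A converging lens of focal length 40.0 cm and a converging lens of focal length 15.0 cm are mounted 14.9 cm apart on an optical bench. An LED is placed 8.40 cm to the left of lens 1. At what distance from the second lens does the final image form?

36.4 cm

Lens 1: 1/d_i1 = 1/f₁ − 1/d_o1 = 1/(40.0) − 1/(8.40) = -0.09405, so d_i1 = -10.63 cm.
The intermediate image is 10.63 cm to the left of lens 1 (virtual), which is 14.9 − (-10.63) = 25.53 cm to the left of lens 2, so d_o2 = +25.53 cm.
Lens 2: 1/d_i2 = 1/f₂ − 1/d_o2 = 1/(15.0) − 1/(25.53) = 0.02750, so d_i2 = 36.4 cm.
The final image is real, 36.4 cm to the right of lens 2 (overall magnification ≈ -1.8).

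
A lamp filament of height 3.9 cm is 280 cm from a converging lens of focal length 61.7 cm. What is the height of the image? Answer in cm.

1/d_i = 1/f − 1/d_o = 1/(61.70) − 1/(280) = 0.01264, so d_i = 79.14 cm.
m = −d_i/d_o = -0.2826.
|h_i| = |m|·h_o = 0.2826 × 3.9 = 1.10 cm. The image is real, inverted and reduced, on the far side of the lens.

1.10 cm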